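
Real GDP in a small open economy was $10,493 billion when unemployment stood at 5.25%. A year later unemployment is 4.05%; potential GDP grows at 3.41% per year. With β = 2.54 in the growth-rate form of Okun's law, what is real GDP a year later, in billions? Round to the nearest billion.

$11,171 billion

Δu = 4.05 - 5.25 = -1.2 points.
Okun's law (growth form): g_Y = g_Y* - β × Δu = 3.41 - 2.54 × (-1.20) = 3.41 + 3.048 = 6.458%.
Real GDP in the next year = 10493 × (1 + 6.458/100) = 10493 × 1.06458 ≈ 11171 billion.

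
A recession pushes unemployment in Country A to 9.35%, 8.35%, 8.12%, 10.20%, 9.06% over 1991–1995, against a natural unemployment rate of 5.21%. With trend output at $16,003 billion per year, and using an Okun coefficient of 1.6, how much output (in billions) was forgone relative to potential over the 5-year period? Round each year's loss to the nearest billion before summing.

Year 1991: gap = -1.6 × (9.35 - 5.21) = -6.624%, loss ≈ 16003 × 6.624/100 ≈ 1060.
Year 1992: gap = -1.6 × (8.35 - 5.21) = -5.024%, loss ≈ 16003 × 5.024/100 ≈ 804.
Year 1993: gap = -1.6 × (8.12 - 5.21) = -4.656%, loss ≈ 16003 × 4.656/100 ≈ 745.
Year 1994: gap = -1.6 × (10.2 - 5.21) = -7.984%, loss ≈ 16003 × 7.984/100 ≈ 1278.
Year 1995: gap = -1.6 × (9.06 - 5.21) = -6.16%, loss ≈ 16003 × 6.16/100 ≈ 986.
Total lost output = 1060 + 804 + 745 + 1278 + 986 = 4873 billion.

$4,873 billion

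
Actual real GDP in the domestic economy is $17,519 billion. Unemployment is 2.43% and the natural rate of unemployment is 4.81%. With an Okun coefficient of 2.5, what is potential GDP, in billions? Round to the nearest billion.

$16,535 billion

Unemployment gap = 2.43 - 4.81 = -2.38 points, so output gap = -2.5 × (-2.38) = 5.95%.
Since Y = Y* × (1 + gap/100), Y* = 17519/1.0595 ≈ 16535 billion.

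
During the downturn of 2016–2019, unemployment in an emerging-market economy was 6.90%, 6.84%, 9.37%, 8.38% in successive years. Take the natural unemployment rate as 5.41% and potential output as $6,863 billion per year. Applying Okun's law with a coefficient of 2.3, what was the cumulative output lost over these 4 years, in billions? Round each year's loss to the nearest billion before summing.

Year 2016: gap = -2.3 × (6.9 - 5.41) = -3.427%, loss ≈ 6863 × 3.427/100 ≈ 235.
Year 2017: gap = -2.3 × (6.84 - 5.41) = -3.289%, loss ≈ 6863 × 3.289/100 ≈ 226.
Year 2018: gap = -2.3 × (9.37 - 5.41) = -9.108%, loss ≈ 6863 × 9.108/100 ≈ 625.
Year 2019: gap = -2.3 × (8.38 - 5.41) = -6.831%, loss ≈ 6863 × 6.831/100 ≈ 469.
Total lost output = 235 + 226 + 625 + 469 = 1555 billion.

$1,555 billion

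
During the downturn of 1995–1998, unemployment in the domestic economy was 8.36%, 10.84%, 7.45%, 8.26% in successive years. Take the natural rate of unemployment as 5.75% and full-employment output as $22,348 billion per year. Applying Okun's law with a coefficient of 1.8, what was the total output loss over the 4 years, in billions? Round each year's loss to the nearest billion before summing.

$4,792 billion

Year 1995: gap = -1.8 × (8.36 - 5.75) = -4.698%, loss ≈ 22348 × 4.698/100 ≈ 1050.
Year 1996: gap = -1.8 × (10.84 - 5.75) = -9.162%, loss ≈ 22348 × 9.162/100 ≈ 2048.
Year 1997: gap = -1.8 × (7.45 - 5.75) = -3.06%, loss ≈ 22348 × 3.06/100 ≈ 684.
Year 1998: gap = -1.8 × (8.26 - 5.75) = -4.518%, loss ≈ 22348 × 4.518/100 ≈ 1010.
Total lost output = 1050 + 2048 + 684 + 1010 = 4792 billion.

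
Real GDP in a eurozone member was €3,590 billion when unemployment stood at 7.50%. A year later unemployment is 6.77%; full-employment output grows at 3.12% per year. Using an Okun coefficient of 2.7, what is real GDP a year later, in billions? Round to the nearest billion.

€3,773 billion

Δu = 6.77 - 7.5 = -0.73 points.
Okun's law (growth form): g_Y = g_Y* - β × Δu = 3.12 - 2.7 × (-0.73) = 3.12 + 1.971 = 5.091%.
Real GDP in the next year = 3590 × (1 + 5.091/100) = 3590 × 1.05091 ≈ 3773 billion.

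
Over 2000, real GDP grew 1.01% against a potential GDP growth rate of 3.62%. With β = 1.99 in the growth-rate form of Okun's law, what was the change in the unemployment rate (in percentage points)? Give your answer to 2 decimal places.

Growth-rate Okun's law: g_Y = g_Y* - β × Δu, so Δu = (g_Y* - g_Y)/β.
Δu = (3.62 - 1.01)/1.99 = 2.61/1.99 = 1.31 percentage points.

1.31 percentage points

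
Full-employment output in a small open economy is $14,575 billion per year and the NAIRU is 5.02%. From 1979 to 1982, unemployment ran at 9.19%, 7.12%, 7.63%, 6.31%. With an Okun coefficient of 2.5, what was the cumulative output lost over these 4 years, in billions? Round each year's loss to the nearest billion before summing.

$3,705 billion

Year 1979: gap = -2.5 × (9.19 - 5.02) = -10.425%, loss ≈ 14575 × 10.425/100 ≈ 1519.
Year 1980: gap = -2.5 × (7.12 - 5.02) = -5.25%, loss ≈ 14575 × 5.25/100 ≈ 765.
Year 1981: gap = -2.5 × (7.63 - 5.02) = -6.525%, loss ≈ 14575 × 6.525/100 ≈ 951.
Year 1982: gap = -2.5 × (6.31 - 5.02) = -3.225%, loss ≈ 14575 × 3.225/100 ≈ 470.
Total lost output = 1519 + 765 + 951 + 470 = 3705 billion.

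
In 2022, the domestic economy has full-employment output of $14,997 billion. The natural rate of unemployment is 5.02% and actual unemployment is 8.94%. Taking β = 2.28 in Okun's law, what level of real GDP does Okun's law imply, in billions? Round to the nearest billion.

Unemployment gap = 8.94 - 5.02 = 3.92 points, so the output gap is -2.28 × 3.92 = -8.9376%.
Actual GDP = 14997 × (1 - 8.9376/100) = 14997 × 0.910624 ≈ 13657 billion.

$13,657 billion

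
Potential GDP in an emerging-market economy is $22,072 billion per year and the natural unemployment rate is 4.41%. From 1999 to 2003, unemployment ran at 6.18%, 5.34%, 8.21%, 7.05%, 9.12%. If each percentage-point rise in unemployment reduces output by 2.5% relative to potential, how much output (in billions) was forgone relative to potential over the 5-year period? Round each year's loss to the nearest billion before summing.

$7,643 billion

Year 1999: gap = -2.5 × (6.18 - 4.41) = -4.425%, loss ≈ 22072 × 4.425/100 ≈ 977.
Year 2000: gap = -2.5 × (5.34 - 4.41) = -2.325%, loss ≈ 22072 × 2.325/100 ≈ 513.
Year 2001: gap = -2.5 × (8.21 - 4.41) = -9.5%, loss ≈ 22072 × 9.5/100 ≈ 2097.
Year 2002: gap = -2.5 × (7.05 - 4.41) = -6.6%, loss ≈ 22072 × 6.6/100 ≈ 1457.
Year 2003: gap = -2.5 × (9.12 - 4.41) = -11.775%, loss ≈ 22072 × 11.775/100 ≈ 2599.
Total lost output = 977 + 513 + 2097 + 1457 + 2599 = 7643 billion.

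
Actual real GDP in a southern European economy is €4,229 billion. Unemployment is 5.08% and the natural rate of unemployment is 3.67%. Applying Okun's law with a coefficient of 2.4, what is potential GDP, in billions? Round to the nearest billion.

€4,377 billion

Unemployment gap = 5.08 - 3.67 = 1.41 points, so output gap = -2.4 × 1.41 = -3.384%.
Since Y = Y* × (1 + gap/100), Y* = 4229/0.96616 ≈ 4377 billion.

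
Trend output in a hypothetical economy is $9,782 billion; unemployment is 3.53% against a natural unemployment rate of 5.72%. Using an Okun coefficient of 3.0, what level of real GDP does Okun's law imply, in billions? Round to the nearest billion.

$10,425 billion

Unemployment gap = 3.53 - 5.72 = -2.19 points, so the output gap is -3 × (-2.19) = 6.57%.
Actual GDP = 9782 × (1 + 6.57/100) = 9782 × 1.0657 ≈ 10425 billion.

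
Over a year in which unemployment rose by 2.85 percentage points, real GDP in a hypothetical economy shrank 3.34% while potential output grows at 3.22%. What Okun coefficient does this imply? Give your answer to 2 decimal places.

β ≈ 2.30

Growth form: g_Y = g_Y* - β × Δu, so β = (g_Y* - g_Y)/Δu.
β = (3.22 + 3.34)/2.85 = 6.56/2.85 = 2.30.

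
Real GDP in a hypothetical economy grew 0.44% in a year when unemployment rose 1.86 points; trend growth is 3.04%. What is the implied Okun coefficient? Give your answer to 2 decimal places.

β ≈ 1.40

Growth form: g_Y = g_Y* - β × Δu, so β = (g_Y* - g_Y)/Δu.
β = (3.04 - 0.44)/1.86 = 2.6/1.86 = 1.40.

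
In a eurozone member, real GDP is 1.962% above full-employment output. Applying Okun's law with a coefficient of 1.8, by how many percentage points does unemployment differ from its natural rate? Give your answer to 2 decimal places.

Okun's law: output gap = -β × (u - u*), so u - u* = -(output gap)/β.
u - u* = -(1.962)/1.8 = -1.09 percentage points.

-1.09 percentage points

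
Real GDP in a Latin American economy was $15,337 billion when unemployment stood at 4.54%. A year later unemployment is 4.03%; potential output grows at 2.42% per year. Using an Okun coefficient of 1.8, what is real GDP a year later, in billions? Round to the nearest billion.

$15,849 billion

Δu = 4.03 - 4.54 = -0.51 points.
Okun's law (growth form): g_Y = g_Y* - β × Δu = 2.42 - 1.8 × (-0.51) = 2.42 + 0.918 = 3.338%.
Real GDP in the next year = 15337 × (1 + 3.338/100) = 15337 × 1.03338 ≈ 15849 billion.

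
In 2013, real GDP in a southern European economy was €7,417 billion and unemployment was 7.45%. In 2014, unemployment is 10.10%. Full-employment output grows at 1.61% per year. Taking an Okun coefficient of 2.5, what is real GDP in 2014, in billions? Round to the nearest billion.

Δu = 10.1 - 7.45 = 2.65 points.
Okun's law (growth form): g_Y = g_Y* - β × Δu = 1.61 - 2.5 × (2.65) = 1.61 - 6.625 = -5.015%.
Real GDP in the next year = 7417 × (1 - 5.015/100) = 7417 × 0.94985 ≈ 7045 billion.

€7,045 billion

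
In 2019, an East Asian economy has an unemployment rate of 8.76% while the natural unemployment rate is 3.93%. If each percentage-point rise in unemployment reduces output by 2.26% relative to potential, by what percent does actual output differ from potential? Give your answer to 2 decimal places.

-10.92%

The unemployment gap is 8.76 - 3.93 = 4.83 percentage points.
Okun's law gives an output gap of -2.26 × 4.83 = -10.9158%, i.e. 10.92% below potential.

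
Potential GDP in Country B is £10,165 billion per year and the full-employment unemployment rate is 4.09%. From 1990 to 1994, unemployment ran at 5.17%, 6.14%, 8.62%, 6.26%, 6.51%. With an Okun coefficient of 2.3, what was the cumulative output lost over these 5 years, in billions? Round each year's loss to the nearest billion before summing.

Year 1990: gap = -2.3 × (5.17 - 4.09) = -2.484%, loss ≈ 10165 × 2.484/100 ≈ 252.
Year 1991: gap = -2.3 × (6.14 - 4.09) = -4.715%, loss ≈ 10165 × 4.715/100 ≈ 479.
Year 1992: gap = -2.3 × (8.62 - 4.09) = -10.419%, loss ≈ 10165 × 10.419/100 ≈ 1059.
Year 1993: gap = -2.3 × (6.26 - 4.09) = -4.991%, loss ≈ 10165 × 4.991/100 ≈ 507.
Year 1994: gap = -2.3 × (6.51 - 4.09) = -5.566%, loss ≈ 10165 × 5.566/100 ≈ 566.
Total lost output = 252 + 479 + 1059 + 507 + 566 = 2863 billion.

£2,863 billion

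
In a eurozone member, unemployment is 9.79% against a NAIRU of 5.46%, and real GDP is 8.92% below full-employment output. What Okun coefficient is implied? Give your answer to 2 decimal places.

Okun's law: output gap = -β × (u - u*).
-8.92 = -β × (9.79 - 5.46) = -β × 4.33, so β = 8.92/4.33 = 2.06.

β ≈ 2.06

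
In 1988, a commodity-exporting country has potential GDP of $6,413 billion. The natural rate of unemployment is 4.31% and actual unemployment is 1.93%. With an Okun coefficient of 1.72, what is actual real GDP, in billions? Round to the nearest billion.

$6,676 billion

Unemployment gap = 1.93 - 4.31 = -2.38 points, so the output gap is -1.72 × (-2.38) = 4.0936%.
Actual GDP = 6413 × (1 + 4.0936/100) = 6413 × 1.040936 ≈ 6676 billion.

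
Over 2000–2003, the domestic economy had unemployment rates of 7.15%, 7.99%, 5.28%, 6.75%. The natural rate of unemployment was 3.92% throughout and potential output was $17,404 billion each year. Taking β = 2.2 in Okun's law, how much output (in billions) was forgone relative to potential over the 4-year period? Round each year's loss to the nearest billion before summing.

Year 2000: gap = -2.2 × (7.15 - 3.92) = -7.106%, loss ≈ 17404 × 7.106/100 ≈ 1237.
Year 2001: gap = -2.2 × (7.99 - 3.92) = -8.954%, loss ≈ 17404 × 8.954/100 ≈ 1558.
Year 2002: gap = -2.2 × (5.28 - 3.92) = -2.992%, loss ≈ 17404 × 2.992/100 ≈ 521.
Year 2003: gap = -2.2 × (6.75 - 3.92) = -6.226%, loss ≈ 17404 × 6.226/100 ≈ 1084.
Total lost output = 1237 + 1558 + 521 + 1084 = 4400 billion.

$4,400 billion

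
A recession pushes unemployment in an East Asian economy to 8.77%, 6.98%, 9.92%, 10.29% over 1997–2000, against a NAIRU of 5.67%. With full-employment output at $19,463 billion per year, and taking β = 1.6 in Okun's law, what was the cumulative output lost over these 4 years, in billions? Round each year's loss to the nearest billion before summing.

$4,135 billion

Year 1997: gap = -1.6 × (8.77 - 5.67) = -4.96%, loss ≈ 19463 × 4.96/100 ≈ 965.
Year 1998: gap = -1.6 × (6.98 - 5.67) = -2.096%, loss ≈ 19463 × 2.096/100 ≈ 408.
Year 1999: gap = -1.6 × (9.92 - 5.67) = -6.8%, loss ≈ 19463 × 6.8/100 ≈ 1323.
Year 2000: gap = -1.6 × (10.29 - 5.67) = -7.392%, loss ≈ 19463 × 7.392/100 ≈ 1439.
Total lost output = 965 + 408 + 1323 + 1439 = 4135 billion.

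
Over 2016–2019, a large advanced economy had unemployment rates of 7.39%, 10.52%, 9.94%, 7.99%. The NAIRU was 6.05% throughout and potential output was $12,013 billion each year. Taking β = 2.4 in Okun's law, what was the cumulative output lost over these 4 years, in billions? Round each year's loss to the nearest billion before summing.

$3,356 billion

Year 2016: gap = -2.4 × (7.39 - 6.05) = -3.216%, loss ≈ 12013 × 3.216/100 ≈ 386.
Year 2017: gap = -2.4 × (10.52 - 6.05) = -10.728%, loss ≈ 12013 × 10.728/100 ≈ 1289.
Year 2018: gap = -2.4 × (9.94 - 6.05) = -9.336%, loss ≈ 12013 × 9.336/100 ≈ 1122.
Year 2019: gap = -2.4 × (7.99 - 6.05) = -4.656%, loss ≈ 12013 × 4.656/100 ≈ 559.
Total lost output = 386 + 1289 + 1122 + 559 = 3356 billion.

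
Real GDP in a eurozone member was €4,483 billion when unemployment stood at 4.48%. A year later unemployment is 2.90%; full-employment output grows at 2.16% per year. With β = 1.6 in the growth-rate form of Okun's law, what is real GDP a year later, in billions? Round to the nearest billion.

Δu = 2.9 - 4.48 = -1.58 points.
Okun's law (growth form): g_Y = g_Y* - β × Δu = 2.16 - 1.6 × (-1.58) = 2.16 + 2.528 = 4.688%.
Real GDP in the next year = 4483 × (1 + 4.688/100) = 4483 × 1.04688 ≈ 4693 billion.

€4,693 billion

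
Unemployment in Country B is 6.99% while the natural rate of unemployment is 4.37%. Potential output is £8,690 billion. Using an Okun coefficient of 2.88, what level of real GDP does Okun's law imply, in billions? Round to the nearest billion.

Unemployment gap = 6.99 - 4.37 = 2.62 points, so the output gap is -2.88 × 2.62 = -7.5456%.
Actual GDP = 8690 × (1 - 7.5456/100) = 8690 × 0.924544 ≈ 8034 billion.

£8,034 billion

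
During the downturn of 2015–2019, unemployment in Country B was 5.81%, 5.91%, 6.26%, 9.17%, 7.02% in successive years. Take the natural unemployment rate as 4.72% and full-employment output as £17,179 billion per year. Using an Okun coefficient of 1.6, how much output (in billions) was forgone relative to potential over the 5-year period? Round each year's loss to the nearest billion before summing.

Year 2015: gap = -1.6 × (5.81 - 4.72) = -1.744%, loss ≈ 17179 × 1.744/100 ≈ 300.
Year 2016: gap = -1.6 × (5.91 - 4.72) = -1.904%, loss ≈ 17179 × 1.904/100 ≈ 327.
Year 2017: gap = -1.6 × (6.26 - 4.72) = -2.464%, loss ≈ 17179 × 2.464/100 ≈ 423.
Year 2018: gap = -1.6 × (9.17 - 4.72) = -7.12%, loss ≈ 17179 × 7.12/100 ≈ 1223.
Year 2019: gap = -1.6 × (7.02 - 4.72) = -3.68%, loss ≈ 17179 × 3.68/100 ≈ 632.
Total lost output = 300 + 327 + 423 + 1223 + 632 = 2905 billion.

£2,905 billion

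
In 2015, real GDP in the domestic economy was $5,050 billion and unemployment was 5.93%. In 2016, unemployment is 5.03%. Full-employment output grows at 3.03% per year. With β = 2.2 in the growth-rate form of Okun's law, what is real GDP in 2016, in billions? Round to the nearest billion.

$5,303 billion

Δu = 5.03 - 5.93 = -0.9 points.
Okun's law (growth form): g_Y = g_Y* - β × Δu = 3.03 - 2.2 × (-0.90) = 3.03 + 1.98 = 5.01%.
Real GDP in the next year = 5050 × (1 + 5.01/100) = 5050 × 1.0501 ≈ 5303 billion.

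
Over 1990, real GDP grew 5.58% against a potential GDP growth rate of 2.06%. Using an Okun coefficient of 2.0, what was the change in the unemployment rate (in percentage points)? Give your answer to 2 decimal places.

Growth-rate Okun's law: g_Y = g_Y* - β × Δu, so Δu = (g_Y* - g_Y)/β.
Δu = (2.06 - 5.58)/2.0 = -3.52/2.0 = -1.76 percentage points.

-1.76 percentage points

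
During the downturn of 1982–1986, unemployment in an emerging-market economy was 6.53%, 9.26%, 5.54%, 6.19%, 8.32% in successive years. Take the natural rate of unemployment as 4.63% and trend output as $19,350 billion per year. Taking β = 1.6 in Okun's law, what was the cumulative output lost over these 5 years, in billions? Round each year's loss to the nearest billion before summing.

Year 1982: gap = -1.6 × (6.53 - 4.63) = -3.04%, loss ≈ 19350 × 3.04/100 ≈ 588.
Year 1983: gap = -1.6 × (9.26 - 4.63) = -7.408%, loss ≈ 19350 × 7.408/100 ≈ 1433.
Year 1984: gap = -1.6 × (5.54 - 4.63) = -1.456%, loss ≈ 19350 × 1.456/100 ≈ 282.
Year 1985: gap = -1.6 × (6.19 - 4.63) = -2.496%, loss ≈ 19350 × 2.496/100 ≈ 483.
Year 1986: gap = -1.6 × (8.32 - 4.63) = -5.904%, loss ≈ 19350 × 5.904/100 ≈ 1142.
Total lost output = 588 + 1433 + 282 + 483 + 1142 = 3928 billion.

$3,928 billion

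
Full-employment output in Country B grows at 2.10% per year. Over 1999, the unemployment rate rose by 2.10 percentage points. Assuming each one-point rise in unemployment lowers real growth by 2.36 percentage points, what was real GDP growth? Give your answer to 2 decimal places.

-2.86%

Growth-rate Okun's law: g_Y = g_Y* - β × Δu.
g_Y = 2.10 - 2.36 × (2.10) = 2.1 - 4.956 = -2.856%, i.e. -2.86% to 2 d.p.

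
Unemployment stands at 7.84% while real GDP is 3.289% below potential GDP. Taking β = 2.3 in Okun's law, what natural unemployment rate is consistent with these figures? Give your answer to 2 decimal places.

6.41%

From Okun's law, u - u* = -(output gap)/β = -(-3.289)/2.3 = 1.43 points.
So u* = 7.84 - 1.43 = 6.41%.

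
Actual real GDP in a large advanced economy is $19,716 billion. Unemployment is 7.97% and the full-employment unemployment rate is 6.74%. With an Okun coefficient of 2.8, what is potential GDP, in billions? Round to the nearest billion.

$20,419 billion

Unemployment gap = 7.97 - 6.74 = 1.23 points, so output gap = -2.8 × 1.23 = -3.444%.
Since Y = Y* × (1 + gap/100), Y* = 19716/0.96556 ≈ 20419 billion.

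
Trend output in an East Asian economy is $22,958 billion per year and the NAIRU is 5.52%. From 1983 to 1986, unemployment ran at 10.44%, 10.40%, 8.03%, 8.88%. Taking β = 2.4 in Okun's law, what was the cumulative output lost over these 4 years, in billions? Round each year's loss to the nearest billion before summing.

$8,634 billion

Year 1983: gap = -2.4 × (10.44 - 5.52) = -11.808%, loss ≈ 22958 × 11.808/100 ≈ 2711.
Year 1984: gap = -2.4 × (10.4 - 5.52) = -11.712%, loss ≈ 22958 × 11.712/100 ≈ 2689.
Year 1985: gap = -2.4 × (8.03 - 5.52) = -6.024%, loss ≈ 22958 × 6.024/100 ≈ 1383.
Year 1986: gap = -2.4 × (8.88 - 5.52) = -8.064%, loss ≈ 22958 × 8.064/100 ≈ 1851.
Total lost output = 2711 + 2689 + 1383 + 1851 = 8634 billion.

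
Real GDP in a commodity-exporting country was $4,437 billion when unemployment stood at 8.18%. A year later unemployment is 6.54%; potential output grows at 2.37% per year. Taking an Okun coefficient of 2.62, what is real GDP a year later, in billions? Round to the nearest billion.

Δu = 6.54 - 8.18 = -1.64 points.
Okun's law (growth form): g_Y = g_Y* - β × Δu = 2.37 - 2.62 × (-1.64) = 2.37 + 4.2968 = 6.6668%.
Real GDP in the next year = 4437 × (1 + 6.6668/100) = 4437 × 1.066668 ≈ 4733 billion.

$4,733 billion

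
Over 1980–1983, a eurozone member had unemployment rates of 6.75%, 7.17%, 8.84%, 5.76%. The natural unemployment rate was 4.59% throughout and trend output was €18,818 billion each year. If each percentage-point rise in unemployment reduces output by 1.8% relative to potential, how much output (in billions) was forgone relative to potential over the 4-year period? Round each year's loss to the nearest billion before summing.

€3,442 billion

Year 1980: gap = -1.8 × (6.75 - 4.59) = -3.888%, loss ≈ 18818 × 3.888/100 ≈ 732.
Year 1981: gap = -1.8 × (7.17 - 4.59) = -4.644%, loss ≈ 18818 × 4.644/100 ≈ 874.
Year 1982: gap = -1.8 × (8.84 - 4.59) = -7.65%, loss ≈ 18818 × 7.65/100 ≈ 1440.
Year 1983: gap = -1.8 × (5.76 - 4.59) = -2.106%, loss ≈ 18818 × 2.106/100 ≈ 396.
Total lost output = 732 + 874 + 1440 + 396 = 3442 billion.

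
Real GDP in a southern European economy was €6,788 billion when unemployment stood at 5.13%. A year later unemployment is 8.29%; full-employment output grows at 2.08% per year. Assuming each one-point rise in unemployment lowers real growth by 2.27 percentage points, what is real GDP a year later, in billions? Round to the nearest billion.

Δu = 8.29 - 5.13 = 3.16 points.
Okun's law (growth form): g_Y = g_Y* - β × Δu = 2.08 - 2.27 × (3.16) = 2.08 - 7.1732 = -5.0932%.
Real GDP in the next year = 6788 × (1 - 5.0932/100) = 6788 × 0.949068 ≈ 6442 billion.

€6,442 billion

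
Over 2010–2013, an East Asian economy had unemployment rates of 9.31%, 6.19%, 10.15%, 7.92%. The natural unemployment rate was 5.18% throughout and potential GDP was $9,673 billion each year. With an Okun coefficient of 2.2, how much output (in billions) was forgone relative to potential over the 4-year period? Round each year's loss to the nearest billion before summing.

Year 2010: gap = -2.2 × (9.31 - 5.18) = -9.086%, loss ≈ 9673 × 9.086/100 ≈ 879.
Year 2011: gap = -2.2 × (6.19 - 5.18) = -2.222%, loss ≈ 9673 × 2.222/100 ≈ 215.
Year 2012: gap = -2.2 × (10.15 - 5.18) = -10.934%, loss ≈ 9673 × 10.934/100 ≈ 1058.
Year 2013: gap = -2.2 × (7.92 - 5.18) = -6.028%, loss ≈ 9673 × 6.028/100 ≈ 583.
Total lost output = 879 + 215 + 1058 + 583 = 2735 billion.

$2,735 billion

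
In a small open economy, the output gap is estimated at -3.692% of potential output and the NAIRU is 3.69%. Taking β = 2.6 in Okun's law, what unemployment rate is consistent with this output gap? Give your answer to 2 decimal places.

From Okun's law, u - u* = -(output gap)/β = -(-3.692)/2.6 = 1.42 points.
So u = 3.69 + 1.42 = 5.11%.

5.11%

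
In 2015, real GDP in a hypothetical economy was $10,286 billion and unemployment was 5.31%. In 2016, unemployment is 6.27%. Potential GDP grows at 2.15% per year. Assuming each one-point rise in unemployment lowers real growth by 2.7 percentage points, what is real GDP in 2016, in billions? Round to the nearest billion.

$10,241 billion

Δu = 6.27 - 5.31 = 0.96 points.
Okun's law (growth form): g_Y = g_Y* - β × Δu = 2.15 - 2.7 × (0.96) = 2.15 - 2.592 = -0.442%.
Real GDP in the next year = 10286 × (1 - 0.442/100) = 10286 × 0.99558 ≈ 10241 billion.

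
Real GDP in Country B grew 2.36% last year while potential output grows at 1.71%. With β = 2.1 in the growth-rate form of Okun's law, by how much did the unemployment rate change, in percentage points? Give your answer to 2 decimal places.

Growth-rate Okun's law: g_Y = g_Y* - β × Δu, so Δu = (g_Y* - g_Y)/β.
Δu = (1.71 - 2.36)/2.1 = -0.65/2.1 = -0.31 percentage points.

-0.31 percentage points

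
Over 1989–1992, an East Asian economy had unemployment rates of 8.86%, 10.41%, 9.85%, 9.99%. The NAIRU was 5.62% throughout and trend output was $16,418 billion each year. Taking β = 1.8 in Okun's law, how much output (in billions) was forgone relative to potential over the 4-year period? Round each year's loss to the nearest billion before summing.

$4,914 billion

Year 1989: gap = -1.8 × (8.86 - 5.62) = -5.832%, loss ≈ 16418 × 5.832/100 ≈ 957.
Year 1990: gap = -1.8 × (10.41 - 5.62) = -8.622%, loss ≈ 16418 × 8.622/100 ≈ 1416.
Year 1991: gap = -1.8 × (9.85 - 5.62) = -7.614%, loss ≈ 16418 × 7.614/100 ≈ 1250.
Year 1992: gap = -1.8 × (9.99 - 5.62) = -7.866%, loss ≈ 16418 × 7.866/100 ≈ 1291.
Total lost output = 957 + 1416 + 1250 + 1291 = 4914 billion.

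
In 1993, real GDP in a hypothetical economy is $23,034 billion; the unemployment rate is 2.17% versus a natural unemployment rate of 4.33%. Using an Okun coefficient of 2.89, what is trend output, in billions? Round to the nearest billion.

$21,681 billion

Unemployment gap = 2.17 - 4.33 = -2.16 points, so output gap = -2.89 × (-2.16) = 6.2424%.
Since Y = Y* × (1 + gap/100), Y* = 23034/1.062424 ≈ 21681 billion.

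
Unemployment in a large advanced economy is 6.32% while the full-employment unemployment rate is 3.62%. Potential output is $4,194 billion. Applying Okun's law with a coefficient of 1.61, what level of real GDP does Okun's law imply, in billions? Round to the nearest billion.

Unemployment gap = 6.32 - 3.62 = 2.7 points, so the output gap is -1.61 × 2.7 = -4.347%.
Actual GDP = 4194 × (1 - 4.347/100) = 4194 × 0.95653 ≈ 4012 billion.

$4,012 billion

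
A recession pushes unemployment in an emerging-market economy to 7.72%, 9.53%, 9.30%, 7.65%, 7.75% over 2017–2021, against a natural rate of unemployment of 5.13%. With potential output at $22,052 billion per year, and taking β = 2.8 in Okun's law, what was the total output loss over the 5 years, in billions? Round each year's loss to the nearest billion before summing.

$10,065 billion

Year 2017: gap = -2.8 × (7.72 - 5.13) = -7.252%, loss ≈ 22052 × 7.252/100 ≈ 1599.
Year 2018: gap = -2.8 × (9.53 - 5.13) = -12.32%, loss ≈ 22052 × 12.32/100 ≈ 2717.
Year 2019: gap = -2.8 × (9.3 - 5.13) = -11.676%, loss ≈ 22052 × 11.676/100 ≈ 2575.
Year 2020: gap = -2.8 × (7.65 - 5.13) = -7.056%, loss ≈ 22052 × 7.056/100 ≈ 1556.
Year 2021: gap = -2.8 × (7.75 - 5.13) = -7.336%, loss ≈ 22052 × 7.336/100 ≈ 1618.
Total lost output = 1599 + 2717 + 2575 + 1556 + 1618 = 10065 billion.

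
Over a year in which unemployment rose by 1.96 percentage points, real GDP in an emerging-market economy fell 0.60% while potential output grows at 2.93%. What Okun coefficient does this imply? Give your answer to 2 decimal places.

β ≈ 1.80

Growth form: g_Y = g_Y* - β × Δu, so β = (g_Y* - g_Y)/Δu.
β = (2.93 + 0.6)/1.96 = 3.53/1.96 = 1.80.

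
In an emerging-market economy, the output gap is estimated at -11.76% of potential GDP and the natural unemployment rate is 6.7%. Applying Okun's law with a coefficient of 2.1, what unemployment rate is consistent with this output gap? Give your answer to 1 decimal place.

From Okun's law, u - u* = -(output gap)/β = -(-11.76)/2.1 = 5.6 points.
So u = 6.7 + 5.6 = 12.3%.

12.3%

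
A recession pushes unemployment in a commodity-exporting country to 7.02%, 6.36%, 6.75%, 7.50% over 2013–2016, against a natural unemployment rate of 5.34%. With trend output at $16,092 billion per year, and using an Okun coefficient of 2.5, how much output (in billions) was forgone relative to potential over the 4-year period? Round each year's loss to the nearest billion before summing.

$2,522 billion

Year 2013: gap = -2.5 × (7.02 - 5.34) = -4.2%, loss ≈ 16092 × 4.2/100 ≈ 676.
Year 2014: gap = -2.5 × (6.36 - 5.34) = -2.55%, loss ≈ 16092 × 2.55/100 ≈ 410.
Year 2015: gap = -2.5 × (6.75 - 5.34) = -3.525%, loss ≈ 16092 × 3.525/100 ≈ 567.
Year 2016: gap = -2.5 × (7.5 - 5.34) = -5.4%, loss ≈ 16092 × 5.4/100 ≈ 869.
Total lost output = 676 + 410 + 567 + 869 = 2522 billion.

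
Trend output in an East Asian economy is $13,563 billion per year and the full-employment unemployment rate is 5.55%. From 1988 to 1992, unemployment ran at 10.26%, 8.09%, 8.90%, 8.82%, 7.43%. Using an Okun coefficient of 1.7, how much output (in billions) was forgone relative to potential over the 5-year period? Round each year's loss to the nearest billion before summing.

Year 1988: gap = -1.7 × (10.26 - 5.55) = -8.007%, loss ≈ 13563 × 8.007/100 ≈ 1086.
Year 1989: gap = -1.7 × (8.09 - 5.55) = -4.318%, loss ≈ 13563 × 4.318/100 ≈ 586.
Year 1990: gap = -1.7 × (8.9 - 5.55) = -5.695%, loss ≈ 13563 × 5.695/100 ≈ 772.
Year 1991: gap = -1.7 × (8.82 - 5.55) = -5.559%, loss ≈ 13563 × 5.559/100 ≈ 754.
Year 1992: gap = -1.7 × (7.43 - 5.55) = -3.196%, loss ≈ 13563 × 3.196/100 ≈ 433.
Total lost output = 1086 + 586 + 772 + 754 + 433 = 3631 billion.

$3,631 billion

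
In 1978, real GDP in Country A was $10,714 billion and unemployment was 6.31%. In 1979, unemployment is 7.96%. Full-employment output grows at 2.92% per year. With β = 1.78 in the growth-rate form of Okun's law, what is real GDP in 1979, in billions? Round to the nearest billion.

$10,712 billion

Δu = 7.96 - 6.31 = 1.65 points.
Okun's law (growth form): g_Y = g_Y* - β × Δu = 2.92 - 1.78 × (1.65) = 2.92 - 2.937 = -0.017%.
Real GDP in the next year = 10714 × (1 - 0.017/100) = 10714 × 0.99983 ≈ 10712 billion.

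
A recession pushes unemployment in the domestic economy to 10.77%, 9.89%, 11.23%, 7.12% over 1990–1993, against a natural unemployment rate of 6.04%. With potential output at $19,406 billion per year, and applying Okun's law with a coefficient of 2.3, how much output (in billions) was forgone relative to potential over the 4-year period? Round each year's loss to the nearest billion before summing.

Year 1990: gap = -2.3 × (10.77 - 6.04) = -10.879%, loss ≈ 19406 × 10.879/100 ≈ 2111.
Year 1991: gap = -2.3 × (9.89 - 6.04) = -8.855%, loss ≈ 19406 × 8.855/100 ≈ 1718.
Year 1992: gap = -2.3 × (11.23 - 6.04) = -11.937%, loss ≈ 19406 × 11.937/100 ≈ 2316.
Year 1993: gap = -2.3 × (7.12 - 6.04) = -2.484%, loss ≈ 19406 × 2.484/100 ≈ 482.
Total lost output = 2111 + 1718 + 2316 + 482 = 6627 billion.

$6,627 billion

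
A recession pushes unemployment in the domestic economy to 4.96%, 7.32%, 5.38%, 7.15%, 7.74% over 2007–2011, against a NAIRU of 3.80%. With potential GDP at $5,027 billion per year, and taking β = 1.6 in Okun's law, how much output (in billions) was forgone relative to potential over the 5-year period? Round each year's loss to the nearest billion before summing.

$1,089 billion

Year 2007: gap = -1.6 × (4.96 - 3.8) = -1.856%, loss ≈ 5027 × 1.856/100 ≈ 93.
Year 2008: gap = -1.6 × (7.32 - 3.8) = -5.632%, loss ≈ 5027 × 5.632/100 ≈ 283.
Year 2009: gap = -1.6 × (5.38 - 3.8) = -2.528%, loss ≈ 5027 × 2.528/100 ≈ 127.
Year 2010: gap = -1.6 × (7.15 - 3.8) = -5.36%, loss ≈ 5027 × 5.36/100 ≈ 269.
Year 2011: gap = -1.6 × (7.74 - 3.8) = -6.304%, loss ≈ 5027 × 6.304/100 ≈ 317.
Total lost output = 93 + 283 + 127 + 269 + 317 = 1089 billion.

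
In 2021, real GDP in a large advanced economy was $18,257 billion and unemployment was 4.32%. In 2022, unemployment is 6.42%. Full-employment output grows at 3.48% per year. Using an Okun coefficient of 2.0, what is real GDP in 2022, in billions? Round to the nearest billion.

Δu = 6.42 - 4.32 = 2.1 points.
Okun's law (growth form): g_Y = g_Y* - β × Δu = 3.48 - 2.0 × (2.10) = 3.48 - 4.2 = -0.72%.
Real GDP in the next year = 18257 × (1 - 0.72/100) = 18257 × 0.9928 ≈ 18126 billion.

$18,126 billion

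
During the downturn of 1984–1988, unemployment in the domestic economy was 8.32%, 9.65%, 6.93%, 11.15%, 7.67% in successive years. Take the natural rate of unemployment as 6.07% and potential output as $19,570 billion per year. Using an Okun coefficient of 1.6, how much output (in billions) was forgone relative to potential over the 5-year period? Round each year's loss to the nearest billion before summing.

Year 1984: gap = -1.6 × (8.32 - 6.07) = -3.6%, loss ≈ 19570 × 3.6/100 ≈ 705.
Year 1985: gap = -1.6 × (9.65 - 6.07) = -5.728%, loss ≈ 19570 × 5.728/100 ≈ 1121.
Year 1986: gap = -1.6 × (6.93 - 6.07) = -1.376%, loss ≈ 19570 × 1.376/100 ≈ 269.
Year 1987: gap = -1.6 × (11.15 - 6.07) = -8.128%, loss ≈ 19570 × 8.128/100 ≈ 1591.
Year 1988: gap = -1.6 × (7.67 - 6.07) = -2.56%, loss ≈ 19570 × 2.56/100 ≈ 501.
Total lost output = 705 + 1121 + 269 + 1591 + 501 = 4187 billion.

$4,187 billion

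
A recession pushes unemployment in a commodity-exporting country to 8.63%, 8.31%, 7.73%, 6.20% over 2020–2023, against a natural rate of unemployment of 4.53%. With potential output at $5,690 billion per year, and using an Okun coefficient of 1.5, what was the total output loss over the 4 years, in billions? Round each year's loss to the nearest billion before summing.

$1,089 billion

Year 2020: gap = -1.5 × (8.63 - 4.53) = -6.15%, loss ≈ 5690 × 6.15/100 ≈ 350.
Year 2021: gap = -1.5 × (8.31 - 4.53) = -5.67%, loss ≈ 5690 × 5.67/100 ≈ 323.
Year 2022: gap = -1.5 × (7.73 - 4.53) = -4.8%, loss ≈ 5690 × 4.8/100 ≈ 273.
Year 2023: gap = -1.5 × (6.2 - 4.53) = -2.505%, loss ≈ 5690 × 2.505/100 ≈ 143.
Total lost output = 350 + 323 + 273 + 143 = 1089 billion.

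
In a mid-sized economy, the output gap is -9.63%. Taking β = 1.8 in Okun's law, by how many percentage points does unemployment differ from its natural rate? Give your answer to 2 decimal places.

5.35 percentage points

Okun's law: output gap = -β × (u - u*), so u - u* = -(output gap)/β.
u - u* = -(-9.63)/1.8 = 5.35 percentage points.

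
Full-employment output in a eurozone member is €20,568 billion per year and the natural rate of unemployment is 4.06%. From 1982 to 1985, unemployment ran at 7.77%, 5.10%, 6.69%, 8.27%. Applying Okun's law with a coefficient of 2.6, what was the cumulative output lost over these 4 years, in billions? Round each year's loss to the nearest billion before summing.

Year 1982: gap = -2.6 × (7.77 - 4.06) = -9.646%, loss ≈ 20568 × 9.646/100 ≈ 1984.
Year 1983: gap = -2.6 × (5.1 - 4.06) = -2.704%, loss ≈ 20568 × 2.704/100 ≈ 556.
Year 1984: gap = -2.6 × (6.69 - 4.06) = -6.838%, loss ≈ 20568 × 6.838/100 ≈ 1406.
Year 1985: gap = -2.6 × (8.27 - 4.06) = -10.946%, loss ≈ 20568 × 10.946/100 ≈ 2251.
Total lost output = 1984 + 556 + 1406 + 2251 = 6197 billion.

€6,197 billion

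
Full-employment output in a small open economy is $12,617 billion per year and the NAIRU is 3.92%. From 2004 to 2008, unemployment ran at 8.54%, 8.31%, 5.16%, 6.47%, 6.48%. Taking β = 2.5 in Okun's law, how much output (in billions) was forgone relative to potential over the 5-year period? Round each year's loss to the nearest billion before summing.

Year 2004: gap = -2.5 × (8.54 - 3.92) = -11.55%, loss ≈ 12617 × 11.55/100 ≈ 1457.
Year 2005: gap = -2.5 × (8.31 - 3.92) = -10.975%, loss ≈ 12617 × 10.975/100 ≈ 1385.
Year 2006: gap = -2.5 × (5.16 - 3.92) = -3.1%, loss ≈ 12617 × 3.1/100 ≈ 391.
Year 2007: gap = -2.5 × (6.47 - 3.92) = -6.375%, loss ≈ 12617 × 6.375/100 ≈ 804.
Year 2008: gap = -2.5 × (6.48 - 3.92) = -6.4%, loss ≈ 12617 × 6.4/100 ≈ 807.
Total lost output = 1457 + 1385 + 391 + 804 + 807 = 4844 billion.

$4,844 billion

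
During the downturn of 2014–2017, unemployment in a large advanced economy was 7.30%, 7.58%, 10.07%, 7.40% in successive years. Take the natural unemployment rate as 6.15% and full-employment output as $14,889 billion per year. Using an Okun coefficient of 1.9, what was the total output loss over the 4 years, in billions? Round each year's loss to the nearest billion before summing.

Year 2014: gap = -1.9 × (7.3 - 6.15) = -2.185%, loss ≈ 14889 × 2.185/100 ≈ 325.
Year 2015: gap = -1.9 × (7.58 - 6.15) = -2.717%, loss ≈ 14889 × 2.717/100 ≈ 405.
Year 2016: gap = -1.9 × (10.07 - 6.15) = -7.448%, loss ≈ 14889 × 7.448/100 ≈ 1109.
Year 2017: gap = -1.9 × (7.4 - 6.15) = -2.375%, loss ≈ 14889 × 2.375/100 ≈ 354.
Total lost output = 325 + 405 + 1109 + 354 = 2193 billion.

$2,193 billion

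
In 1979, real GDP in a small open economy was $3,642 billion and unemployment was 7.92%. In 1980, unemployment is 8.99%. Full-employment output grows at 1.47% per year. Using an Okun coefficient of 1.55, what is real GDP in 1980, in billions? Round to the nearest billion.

Δu = 8.99 - 7.92 = 1.07 points.
Okun's law (growth form): g_Y = g_Y* - β × Δu = 1.47 - 1.55 × (1.07) = 1.47 - 1.6585 = -0.1885%.
Real GDP in the next year = 3642 × (1 - 0.1885/100) = 3642 × 0.998115 ≈ 3635 billion.

$3,635 billion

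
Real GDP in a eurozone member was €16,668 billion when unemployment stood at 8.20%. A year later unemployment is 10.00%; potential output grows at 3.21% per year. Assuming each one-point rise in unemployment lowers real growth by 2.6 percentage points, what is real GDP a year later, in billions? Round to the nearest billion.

Δu = 10 - 8.2 = 1.8 points.
Okun's law (growth form): g_Y = g_Y* - β × Δu = 3.21 - 2.6 × (1.80) = 3.21 - 4.68 = -1.47%.
Real GDP in the next year = 16668 × (1 - 1.47/100) = 16668 × 0.9853 ≈ 16423 billion.

€16,423 billion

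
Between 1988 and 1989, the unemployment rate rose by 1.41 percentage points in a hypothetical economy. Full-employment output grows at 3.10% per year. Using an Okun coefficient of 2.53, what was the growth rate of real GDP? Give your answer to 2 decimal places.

Growth-rate Okun's law: g_Y = g_Y* - β × Δu.
g_Y = 3.10 - 2.53 × (1.41) = 3.1 - 3.5673 = -0.4673%, i.e. -0.47% to 2 d.p.

-0.47%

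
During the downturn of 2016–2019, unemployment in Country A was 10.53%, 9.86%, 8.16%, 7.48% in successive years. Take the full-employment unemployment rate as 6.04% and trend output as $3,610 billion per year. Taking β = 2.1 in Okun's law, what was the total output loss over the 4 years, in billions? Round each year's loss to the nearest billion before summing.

Year 2016: gap = -2.1 × (10.53 - 6.04) = -9.429%, loss ≈ 3610 × 9.429/100 ≈ 340.
Year 2017: gap = -2.1 × (9.86 - 6.04) = -8.022%, loss ≈ 3610 × 8.022/100 ≈ 290.
Year 2018: gap = -2.1 × (8.16 - 6.04) = -4.452%, loss ≈ 3610 × 4.452/100 ≈ 161.
Year 2019: gap = -2.1 × (7.48 - 6.04) = -3.024%, loss ≈ 3610 × 3.024/100 ≈ 109.
Total lost output = 340 + 290 + 161 + 109 = 900 billion.

$900 billion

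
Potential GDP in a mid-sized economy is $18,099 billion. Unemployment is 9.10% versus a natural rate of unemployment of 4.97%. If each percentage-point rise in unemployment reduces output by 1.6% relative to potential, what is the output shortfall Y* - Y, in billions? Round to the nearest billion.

Output gap = -1.6 × (9.1 - 4.97) = -1.6 × 4.13 = -6.608%.
Actual GDP ≈ 18099 × 0.93392 ≈ 16903 billion, so the shortfall is 18099 - 16903 = 1196 billion.

$1,196 billion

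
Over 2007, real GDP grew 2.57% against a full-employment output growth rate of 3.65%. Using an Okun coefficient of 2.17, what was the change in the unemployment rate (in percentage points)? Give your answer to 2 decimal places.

0.50 percentage points

Growth-rate Okun's law: g_Y = g_Y* - β × Δu, so Δu = (g_Y* - g_Y)/β.
Δu = (3.65 - 2.57)/2.17 = 1.08/2.17 = 0.50 percentage points.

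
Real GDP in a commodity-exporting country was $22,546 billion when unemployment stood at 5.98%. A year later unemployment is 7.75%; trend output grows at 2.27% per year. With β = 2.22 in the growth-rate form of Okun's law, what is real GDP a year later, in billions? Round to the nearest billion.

Δu = 7.75 - 5.98 = 1.77 points.
Okun's law (growth form): g_Y = g_Y* - β × Δu = 2.27 - 2.22 × (1.77) = 2.27 - 3.9294 = -1.6594%.
Real GDP in the next year = 22546 × (1 - 1.6594/100) = 22546 × 0.983406 ≈ 22172 billion.

$22,172 billion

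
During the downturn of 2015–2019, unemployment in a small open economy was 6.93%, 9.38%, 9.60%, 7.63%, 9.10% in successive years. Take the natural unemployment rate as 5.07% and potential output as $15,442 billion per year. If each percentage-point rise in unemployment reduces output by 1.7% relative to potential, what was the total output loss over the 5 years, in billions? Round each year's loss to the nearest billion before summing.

$4,538 billion

Year 2015: gap = -1.7 × (6.93 - 5.07) = -3.162%, loss ≈ 15442 × 3.162/100 ≈ 488.
Year 2016: gap = -1.7 × (9.38 - 5.07) = -7.327%, loss ≈ 15442 × 7.327/100 ≈ 1131.
Year 2017: gap = -1.7 × (9.6 - 5.07) = -7.701%, loss ≈ 15442 × 7.701/100 ≈ 1189.
Year 2018: gap = -1.7 × (7.63 - 5.07) = -4.352%, loss ≈ 15442 × 4.352/100 ≈ 672.
Year 2019: gap = -1.7 × (9.1 - 5.07) = -6.851%, loss ≈ 15442 × 6.851/100 ≈ 1058.
Total lost output = 488 + 1131 + 1189 + 672 + 1058 = 4538 billion.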